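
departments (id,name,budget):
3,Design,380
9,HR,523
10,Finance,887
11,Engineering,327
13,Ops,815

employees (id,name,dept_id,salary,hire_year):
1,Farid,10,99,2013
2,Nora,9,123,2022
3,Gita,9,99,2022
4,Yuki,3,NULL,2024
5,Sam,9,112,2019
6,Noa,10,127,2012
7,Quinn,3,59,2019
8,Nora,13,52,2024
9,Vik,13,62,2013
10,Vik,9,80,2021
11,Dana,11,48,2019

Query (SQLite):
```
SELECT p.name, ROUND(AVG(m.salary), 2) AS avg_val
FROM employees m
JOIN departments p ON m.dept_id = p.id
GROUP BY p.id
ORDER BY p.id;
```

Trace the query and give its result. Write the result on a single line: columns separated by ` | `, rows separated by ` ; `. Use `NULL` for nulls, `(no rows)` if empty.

Join each employees row to its departments via dept_id.
Group joined rows by departments.id; compute ROUND(AVG(m.salary), 2) per group.
  3: ids {4, 7} → ROUND(AVG(m.salary), 2)=59
  9: ids {2, 3, 5, 10} → ROUND(AVG(m.salary), 2)=103.5
  10: ids {1, 6} → ROUND(AVG(m.salary), 2)=113
  11: ids {11} → ROUND(AVG(m.salary), 2)=48
  13: ids {8, 9} → ROUND(AVG(m.salary), 2)=57

Design | 59 ; HR | 103.5 ; Finance | 113 ; Engineering | 48 ; Ops | 57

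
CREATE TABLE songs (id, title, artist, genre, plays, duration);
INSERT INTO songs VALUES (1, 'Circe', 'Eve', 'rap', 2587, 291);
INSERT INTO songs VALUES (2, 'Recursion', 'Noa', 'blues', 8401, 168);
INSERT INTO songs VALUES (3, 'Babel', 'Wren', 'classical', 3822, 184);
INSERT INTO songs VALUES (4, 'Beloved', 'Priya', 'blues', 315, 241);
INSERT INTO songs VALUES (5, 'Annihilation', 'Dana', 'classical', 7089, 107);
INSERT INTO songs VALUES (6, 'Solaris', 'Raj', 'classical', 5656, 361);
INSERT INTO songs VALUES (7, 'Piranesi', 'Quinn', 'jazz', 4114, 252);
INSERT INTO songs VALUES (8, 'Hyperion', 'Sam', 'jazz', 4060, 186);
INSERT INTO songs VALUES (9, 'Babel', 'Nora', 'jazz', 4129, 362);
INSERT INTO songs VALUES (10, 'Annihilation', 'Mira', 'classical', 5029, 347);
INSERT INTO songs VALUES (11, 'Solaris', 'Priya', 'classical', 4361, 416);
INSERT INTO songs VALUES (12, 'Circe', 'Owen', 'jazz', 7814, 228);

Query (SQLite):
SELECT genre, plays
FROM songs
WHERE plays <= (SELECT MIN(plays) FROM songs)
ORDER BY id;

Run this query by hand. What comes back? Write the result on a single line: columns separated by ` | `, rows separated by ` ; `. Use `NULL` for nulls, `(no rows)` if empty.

Scalar subquery: MIN(plays) over all songs rows = 315.
Keep rows where plays <= that value.

blues | 315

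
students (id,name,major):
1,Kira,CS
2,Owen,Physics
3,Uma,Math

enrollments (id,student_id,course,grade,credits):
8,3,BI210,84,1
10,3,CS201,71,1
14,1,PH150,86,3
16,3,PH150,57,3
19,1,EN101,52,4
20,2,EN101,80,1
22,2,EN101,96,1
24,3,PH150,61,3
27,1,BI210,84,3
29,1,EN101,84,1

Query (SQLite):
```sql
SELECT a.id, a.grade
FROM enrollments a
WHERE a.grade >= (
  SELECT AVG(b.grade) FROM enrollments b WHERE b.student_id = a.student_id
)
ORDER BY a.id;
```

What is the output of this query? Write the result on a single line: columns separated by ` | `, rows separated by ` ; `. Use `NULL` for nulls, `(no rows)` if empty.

For each enrollments row a, compute AVG(grade) over rows sharing a.student_id.
Keep row a if a.grade >= that per-group AVG.
  student_id=1: AVG(grade) = 76.5
  student_id=2: AVG(grade) = 88.0
  student_id=3: AVG(grade) = 68.25

8 | 84 ; 10 | 71 ; 14 | 86 ; 22 | 96 ; 27 | 84 ; 29 | 84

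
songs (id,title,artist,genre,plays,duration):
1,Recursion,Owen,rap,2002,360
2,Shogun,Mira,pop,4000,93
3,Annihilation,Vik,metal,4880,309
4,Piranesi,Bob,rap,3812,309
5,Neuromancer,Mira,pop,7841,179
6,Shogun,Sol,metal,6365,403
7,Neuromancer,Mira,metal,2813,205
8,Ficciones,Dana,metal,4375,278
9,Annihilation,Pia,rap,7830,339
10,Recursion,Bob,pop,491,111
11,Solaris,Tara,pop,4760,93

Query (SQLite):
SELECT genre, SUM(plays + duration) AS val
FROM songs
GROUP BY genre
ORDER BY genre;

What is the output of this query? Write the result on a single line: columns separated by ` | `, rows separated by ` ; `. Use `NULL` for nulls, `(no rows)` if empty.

metal | 19628 ; pop | 17568 ; rap | 14652

For each row compute plays + duration.
Group by genre; take SUM of the expression per group.
  metal: ids {3, 6, 7, 8} → SUM(plays + duration)=19628
  pop: ids {2, 5, 10, 11} → SUM(plays + duration)=17568
  rap: ids {1, 4, 9} → SUM(plays + duration)=14652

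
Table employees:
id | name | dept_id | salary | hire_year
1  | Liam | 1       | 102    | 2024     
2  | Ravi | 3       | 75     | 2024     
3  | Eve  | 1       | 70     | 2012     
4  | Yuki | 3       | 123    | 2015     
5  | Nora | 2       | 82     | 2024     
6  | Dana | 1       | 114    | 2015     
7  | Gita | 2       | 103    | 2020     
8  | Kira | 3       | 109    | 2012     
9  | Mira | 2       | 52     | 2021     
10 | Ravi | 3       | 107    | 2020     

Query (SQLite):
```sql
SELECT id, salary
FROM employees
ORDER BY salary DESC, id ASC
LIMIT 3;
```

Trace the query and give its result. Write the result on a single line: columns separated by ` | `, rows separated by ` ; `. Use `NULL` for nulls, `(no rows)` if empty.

Sort by salary desc, tiebreak id asc: (123, id=4), (114, id=6), (109, id=8), (107, id=10), (103, id=7), (102, id=1) …. Take first 3.

4 | 123 ; 6 | 114 ; 8 | 109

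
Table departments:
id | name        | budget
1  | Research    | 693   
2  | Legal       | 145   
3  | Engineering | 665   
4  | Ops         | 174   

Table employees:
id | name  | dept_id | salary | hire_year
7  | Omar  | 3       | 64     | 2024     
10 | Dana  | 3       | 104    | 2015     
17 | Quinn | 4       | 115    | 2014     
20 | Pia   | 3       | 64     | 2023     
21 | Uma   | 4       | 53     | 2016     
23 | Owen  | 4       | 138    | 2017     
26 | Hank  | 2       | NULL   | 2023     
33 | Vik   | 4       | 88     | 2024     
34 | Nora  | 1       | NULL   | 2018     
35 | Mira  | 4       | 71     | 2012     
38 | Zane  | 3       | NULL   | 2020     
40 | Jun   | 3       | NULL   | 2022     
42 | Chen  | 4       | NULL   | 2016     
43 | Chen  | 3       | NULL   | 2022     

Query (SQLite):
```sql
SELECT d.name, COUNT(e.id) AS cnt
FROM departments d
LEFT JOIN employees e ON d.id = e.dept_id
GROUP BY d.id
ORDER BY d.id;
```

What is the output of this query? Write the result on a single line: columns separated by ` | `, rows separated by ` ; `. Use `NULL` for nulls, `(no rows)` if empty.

Research | 1 ; Legal | 1 ; Engineering | 6 ; Ops | 6

LEFT JOIN keeps every departments row; unmatched ones get NULL for employees columns.
Group by departments.id and compute COUNT(e.id). COUNT(col) of an all-NULL group is 0.
  1: ids {34} → COUNT(e.id)=1
  2: ids {26} → COUNT(e.id)=1
  3: ids {7, 10, 20, 38, 40, 43} → COUNT(e.id)=6
  4: ids {17, 21, 23, 33, 35, 42} → COUNT(e.id)=6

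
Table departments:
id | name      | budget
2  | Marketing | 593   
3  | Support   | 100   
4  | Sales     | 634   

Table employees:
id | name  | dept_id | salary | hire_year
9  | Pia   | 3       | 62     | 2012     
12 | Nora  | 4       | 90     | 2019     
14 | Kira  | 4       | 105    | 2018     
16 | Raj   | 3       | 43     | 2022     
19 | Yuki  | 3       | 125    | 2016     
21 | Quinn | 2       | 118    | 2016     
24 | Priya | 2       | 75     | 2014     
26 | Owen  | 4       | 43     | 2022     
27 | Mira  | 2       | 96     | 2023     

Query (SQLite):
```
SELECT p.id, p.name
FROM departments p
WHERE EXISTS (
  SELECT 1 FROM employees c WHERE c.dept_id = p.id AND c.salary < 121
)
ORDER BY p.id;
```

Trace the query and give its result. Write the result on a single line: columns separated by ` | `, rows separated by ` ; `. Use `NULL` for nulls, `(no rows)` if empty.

For each departments row, check whether any employees with matching dept_id has salary < 121.
Keep rows where that is true.

2 | Marketing ; 3 | Support ; 4 | Sales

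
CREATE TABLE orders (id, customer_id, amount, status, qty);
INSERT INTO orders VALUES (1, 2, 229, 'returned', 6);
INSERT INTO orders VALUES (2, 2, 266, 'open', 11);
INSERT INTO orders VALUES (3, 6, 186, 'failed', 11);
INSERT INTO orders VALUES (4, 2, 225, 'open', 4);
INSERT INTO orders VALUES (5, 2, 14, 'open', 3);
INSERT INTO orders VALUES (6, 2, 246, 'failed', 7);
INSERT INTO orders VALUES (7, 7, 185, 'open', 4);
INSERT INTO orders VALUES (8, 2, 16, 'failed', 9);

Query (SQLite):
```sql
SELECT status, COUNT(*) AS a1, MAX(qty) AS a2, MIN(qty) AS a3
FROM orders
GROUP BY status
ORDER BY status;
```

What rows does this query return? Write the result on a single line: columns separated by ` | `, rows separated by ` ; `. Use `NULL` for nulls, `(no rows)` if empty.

failed | 3 | 11 | 7 ; open | 4 | 11 | 3 ; returned | 1 | 6 | 6

Group orders by status.
Per group compute: COUNT(*), MAX(qty), MIN(qty).
  failed: ids {3, 6, 8} → COUNT(*)=3, MAX(qty)=11, MIN(qty)=7
  open: ids {2, 4, 5, 7} → COUNT(*)=4, MAX(qty)=11, MIN(qty)=3
  returned: ids {1} → COUNT(*)=1, MAX(qty)=6, MIN(qty)=6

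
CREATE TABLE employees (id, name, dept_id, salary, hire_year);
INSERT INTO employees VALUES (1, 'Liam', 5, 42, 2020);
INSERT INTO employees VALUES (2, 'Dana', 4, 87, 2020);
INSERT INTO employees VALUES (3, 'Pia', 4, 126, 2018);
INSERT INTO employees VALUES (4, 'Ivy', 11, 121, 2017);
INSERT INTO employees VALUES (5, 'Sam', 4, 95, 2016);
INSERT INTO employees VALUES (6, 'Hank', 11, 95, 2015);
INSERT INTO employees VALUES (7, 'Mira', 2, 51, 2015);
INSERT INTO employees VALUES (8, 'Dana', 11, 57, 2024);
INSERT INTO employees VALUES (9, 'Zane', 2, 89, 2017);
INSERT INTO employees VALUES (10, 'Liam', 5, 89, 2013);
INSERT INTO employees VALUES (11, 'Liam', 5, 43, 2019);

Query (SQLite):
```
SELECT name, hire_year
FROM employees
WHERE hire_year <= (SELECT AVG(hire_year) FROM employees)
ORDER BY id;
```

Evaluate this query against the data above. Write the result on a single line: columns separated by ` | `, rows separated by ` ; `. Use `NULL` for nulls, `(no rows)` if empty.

Scalar subquery: AVG(hire_year) over all employees rows = 2017.636364 (≈; comparison uses full precision).
Keep rows where hire_year <= that value.

Ivy | 2017 ; Sam | 2016 ; Hank | 2015 ; Mira | 2015 ; Zane | 2017 ; Liam | 2013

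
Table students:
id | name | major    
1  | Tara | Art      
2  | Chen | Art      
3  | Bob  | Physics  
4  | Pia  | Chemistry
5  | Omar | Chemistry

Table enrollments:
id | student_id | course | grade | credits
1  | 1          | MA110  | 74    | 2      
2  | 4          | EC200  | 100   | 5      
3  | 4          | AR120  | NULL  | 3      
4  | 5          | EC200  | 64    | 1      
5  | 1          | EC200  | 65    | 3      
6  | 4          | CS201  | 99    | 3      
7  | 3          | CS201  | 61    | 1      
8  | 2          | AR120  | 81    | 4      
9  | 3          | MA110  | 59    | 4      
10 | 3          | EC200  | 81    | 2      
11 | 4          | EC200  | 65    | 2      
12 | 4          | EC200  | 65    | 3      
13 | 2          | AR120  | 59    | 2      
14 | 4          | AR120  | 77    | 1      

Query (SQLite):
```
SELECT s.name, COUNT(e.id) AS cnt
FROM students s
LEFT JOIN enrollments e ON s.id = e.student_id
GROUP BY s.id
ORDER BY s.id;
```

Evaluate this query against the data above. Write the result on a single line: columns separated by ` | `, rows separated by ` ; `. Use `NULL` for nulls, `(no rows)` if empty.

LEFT JOIN keeps every students row; unmatched ones get NULL for enrollments columns.
Group by students.id and compute COUNT(e.id). COUNT(col) of an all-NULL group is 0.
  1: ids {1, 5} → COUNT(e.id)=2
  2: ids {8, 13} → COUNT(e.id)=2
  3: ids {7, 9, 10} → COUNT(e.id)=3
  4: ids {2, 3, 6, 11, 12, 14} → COUNT(e.id)=6
  5: ids {4} → COUNT(e.id)=1

Tara | 2 ; Chen | 2 ; Bob | 3 ; Pia | 6 ; Omar | 1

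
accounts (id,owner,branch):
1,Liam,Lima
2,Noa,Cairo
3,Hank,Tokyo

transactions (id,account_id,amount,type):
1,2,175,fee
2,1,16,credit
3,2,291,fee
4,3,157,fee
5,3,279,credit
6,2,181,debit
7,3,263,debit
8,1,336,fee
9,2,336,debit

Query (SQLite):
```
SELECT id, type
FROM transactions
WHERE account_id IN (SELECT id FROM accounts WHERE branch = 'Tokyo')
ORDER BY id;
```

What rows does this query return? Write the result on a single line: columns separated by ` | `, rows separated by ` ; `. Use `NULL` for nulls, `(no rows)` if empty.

4 | fee ; 5 | credit ; 7 | debit

Inner query: accounts.id where branch = 'Tokyo'.
Outer: keep transactions rows whose account_id is in that set.
Inner query → {3}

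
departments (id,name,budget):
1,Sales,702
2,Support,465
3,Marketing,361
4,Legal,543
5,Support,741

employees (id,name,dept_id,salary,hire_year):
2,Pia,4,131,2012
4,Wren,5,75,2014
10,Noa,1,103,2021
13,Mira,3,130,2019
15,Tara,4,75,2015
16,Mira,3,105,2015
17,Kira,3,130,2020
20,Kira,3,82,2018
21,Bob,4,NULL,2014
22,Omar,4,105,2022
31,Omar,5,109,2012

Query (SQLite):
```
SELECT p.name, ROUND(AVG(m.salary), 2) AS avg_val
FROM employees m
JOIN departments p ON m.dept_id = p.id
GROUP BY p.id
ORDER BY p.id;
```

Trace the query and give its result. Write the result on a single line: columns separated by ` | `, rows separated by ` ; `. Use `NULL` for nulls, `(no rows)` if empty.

Sales | 103 ; Marketing | 111.75 ; Legal | 103.67 ; Support | 92

Join each employees row to its departments via dept_id.
Group joined rows by departments.id; compute ROUND(AVG(m.salary), 2) per group.
  1: ids {10} → ROUND(AVG(m.salary), 2)=103
  3: ids {13, 16, 17, 20} → ROUND(AVG(m.salary), 2)=111.75
  4: ids {2, 15, 21, 22} → ROUND(AVG(m.salary), 2)=103.67
  5: ids {4, 31} → ROUND(AVG(m.salary), 2)=92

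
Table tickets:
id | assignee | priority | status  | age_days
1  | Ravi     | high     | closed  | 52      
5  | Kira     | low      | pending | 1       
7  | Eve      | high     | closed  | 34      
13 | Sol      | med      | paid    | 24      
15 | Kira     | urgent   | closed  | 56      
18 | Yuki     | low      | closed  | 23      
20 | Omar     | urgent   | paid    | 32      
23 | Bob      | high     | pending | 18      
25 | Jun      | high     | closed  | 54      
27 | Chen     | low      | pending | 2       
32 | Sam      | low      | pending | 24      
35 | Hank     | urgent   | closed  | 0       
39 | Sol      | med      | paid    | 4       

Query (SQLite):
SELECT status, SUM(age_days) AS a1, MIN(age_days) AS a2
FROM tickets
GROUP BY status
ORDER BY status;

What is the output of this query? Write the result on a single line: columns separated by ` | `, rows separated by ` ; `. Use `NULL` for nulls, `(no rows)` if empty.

Group tickets by status.
Per group compute: SUM(age_days), MIN(age_days).
  closed: ids {1, 7, 15, 18, 25, 35} → SUM(age_days)=219, MIN(age_days)=0
  paid: ids {13, 20, 39} → SUM(age_days)=60, MIN(age_days)=4
  pending: ids {5, 23, 27, 32} → SUM(age_days)=45, MIN(age_days)=1

closed | 219 | 0 ; paid | 60 | 4 ; pending | 45 | 1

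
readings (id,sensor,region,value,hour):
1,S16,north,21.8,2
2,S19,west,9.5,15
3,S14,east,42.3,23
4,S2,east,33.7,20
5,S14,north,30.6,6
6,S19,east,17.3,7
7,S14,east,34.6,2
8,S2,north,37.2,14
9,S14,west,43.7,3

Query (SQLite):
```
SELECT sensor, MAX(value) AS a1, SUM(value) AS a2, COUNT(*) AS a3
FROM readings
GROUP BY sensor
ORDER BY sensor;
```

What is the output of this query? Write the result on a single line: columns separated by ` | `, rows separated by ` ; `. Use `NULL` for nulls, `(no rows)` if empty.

Group readings by sensor.
Per group compute: MAX(value), SUM(value), COUNT(*).
  S14: ids {3, 5, 7, 9} → MAX(value)=43.7, SUM(value)=151.2, COUNT(*)=4
  S16: ids {1} → MAX(value)=21.8, SUM(value)=21.8, COUNT(*)=1
  S19: ids {2, 6} → MAX(value)=17.3, SUM(value)=26.8, COUNT(*)=2
  S2: ids {4, 8} → MAX(value)=37.2, SUM(value)=70.9, COUNT(*)=2

S14 | 43.7 | 151.2 | 4 ; S16 | 21.8 | 21.8 | 1 ; S19 | 17.3 | 26.8 | 2 ; S2 | 37.2 | 70.9 | 2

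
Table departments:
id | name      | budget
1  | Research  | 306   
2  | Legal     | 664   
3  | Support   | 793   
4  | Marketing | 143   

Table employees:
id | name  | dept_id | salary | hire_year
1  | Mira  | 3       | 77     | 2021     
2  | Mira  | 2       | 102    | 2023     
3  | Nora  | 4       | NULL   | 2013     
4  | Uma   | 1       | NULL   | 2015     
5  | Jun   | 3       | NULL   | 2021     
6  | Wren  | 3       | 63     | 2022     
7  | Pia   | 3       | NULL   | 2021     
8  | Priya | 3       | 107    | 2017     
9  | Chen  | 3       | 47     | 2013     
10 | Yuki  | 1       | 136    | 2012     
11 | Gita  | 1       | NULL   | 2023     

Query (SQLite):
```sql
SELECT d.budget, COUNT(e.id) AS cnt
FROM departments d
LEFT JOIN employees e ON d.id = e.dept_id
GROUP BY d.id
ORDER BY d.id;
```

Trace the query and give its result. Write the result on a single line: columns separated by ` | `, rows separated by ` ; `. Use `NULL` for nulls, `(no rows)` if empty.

306 | 3 ; 664 | 1 ; 793 | 6 ; 143 | 1

LEFT JOIN keeps every departments row; unmatched ones get NULL for employees columns.
Group by departments.id and compute COUNT(e.id). COUNT(col) of an all-NULL group is 0.
  1: ids {4, 10, 11} → COUNT(e.id)=3
  2: ids {2} → COUNT(e.id)=1
  3: ids {1, 5, 6, 7, 8, 9} → COUNT(e.id)=6
  4: ids {3} → COUNT(e.id)=1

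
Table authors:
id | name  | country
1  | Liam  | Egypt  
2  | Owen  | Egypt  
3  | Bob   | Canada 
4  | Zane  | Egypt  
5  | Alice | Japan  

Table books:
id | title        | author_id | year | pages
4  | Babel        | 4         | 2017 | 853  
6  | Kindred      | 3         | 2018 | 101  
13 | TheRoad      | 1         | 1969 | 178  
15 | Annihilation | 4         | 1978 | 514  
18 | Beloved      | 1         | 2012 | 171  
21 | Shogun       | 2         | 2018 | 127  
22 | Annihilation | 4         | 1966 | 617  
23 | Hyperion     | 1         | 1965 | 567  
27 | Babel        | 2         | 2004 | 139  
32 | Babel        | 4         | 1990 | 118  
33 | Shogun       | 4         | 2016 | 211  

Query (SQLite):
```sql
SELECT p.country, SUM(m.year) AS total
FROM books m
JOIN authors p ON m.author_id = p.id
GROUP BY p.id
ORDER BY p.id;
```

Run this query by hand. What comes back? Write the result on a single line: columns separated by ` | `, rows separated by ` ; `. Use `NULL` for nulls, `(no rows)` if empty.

Egypt | 5946 ; Egypt | 4022 ; Canada | 2018 ; Egypt | 9967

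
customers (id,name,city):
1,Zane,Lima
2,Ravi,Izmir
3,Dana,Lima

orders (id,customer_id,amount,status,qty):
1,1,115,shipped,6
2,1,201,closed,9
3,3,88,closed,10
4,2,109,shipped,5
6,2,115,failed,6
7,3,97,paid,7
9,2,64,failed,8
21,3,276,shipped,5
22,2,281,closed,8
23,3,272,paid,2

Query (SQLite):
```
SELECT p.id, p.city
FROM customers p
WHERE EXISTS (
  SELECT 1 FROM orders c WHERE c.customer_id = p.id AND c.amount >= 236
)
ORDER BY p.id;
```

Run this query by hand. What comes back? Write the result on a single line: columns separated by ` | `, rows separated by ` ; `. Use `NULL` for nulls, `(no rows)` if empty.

For each customers row, check whether any orders with matching customer_id has amount >= 236.
Keep rows where that is true.

2 | Izmir ; 3 | Lima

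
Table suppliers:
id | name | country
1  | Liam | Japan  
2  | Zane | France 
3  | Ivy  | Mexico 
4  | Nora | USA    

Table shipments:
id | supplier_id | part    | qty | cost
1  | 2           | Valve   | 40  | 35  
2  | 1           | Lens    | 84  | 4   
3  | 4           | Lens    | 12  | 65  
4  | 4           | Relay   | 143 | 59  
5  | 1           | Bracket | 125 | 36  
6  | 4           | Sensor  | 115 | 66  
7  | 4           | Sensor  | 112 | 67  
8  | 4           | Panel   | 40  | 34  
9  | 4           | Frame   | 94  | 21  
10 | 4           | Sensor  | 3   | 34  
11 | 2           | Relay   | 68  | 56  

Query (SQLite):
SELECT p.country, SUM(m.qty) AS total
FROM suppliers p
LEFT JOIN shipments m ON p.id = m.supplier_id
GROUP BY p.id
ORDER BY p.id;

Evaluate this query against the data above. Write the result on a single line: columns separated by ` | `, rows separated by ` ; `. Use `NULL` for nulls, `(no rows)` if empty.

LEFT JOIN keeps every suppliers row; unmatched ones get NULL for shipments columns.
Group by suppliers.id and compute SUM(m.qty). SUM over an all-NULL group is NULL.
  1: ids {2, 5} → SUM(m.qty)=209
  2: ids {1, 11} → SUM(m.qty)=108
  3: ids {—} → SUM(m.qty)=NULL
  4: ids {3, 4, 6, 7, 8, 9, 10} → SUM(m.qty)=519

Japan | 209 ; France | 108 ; Mexico | NULL ; USA | 519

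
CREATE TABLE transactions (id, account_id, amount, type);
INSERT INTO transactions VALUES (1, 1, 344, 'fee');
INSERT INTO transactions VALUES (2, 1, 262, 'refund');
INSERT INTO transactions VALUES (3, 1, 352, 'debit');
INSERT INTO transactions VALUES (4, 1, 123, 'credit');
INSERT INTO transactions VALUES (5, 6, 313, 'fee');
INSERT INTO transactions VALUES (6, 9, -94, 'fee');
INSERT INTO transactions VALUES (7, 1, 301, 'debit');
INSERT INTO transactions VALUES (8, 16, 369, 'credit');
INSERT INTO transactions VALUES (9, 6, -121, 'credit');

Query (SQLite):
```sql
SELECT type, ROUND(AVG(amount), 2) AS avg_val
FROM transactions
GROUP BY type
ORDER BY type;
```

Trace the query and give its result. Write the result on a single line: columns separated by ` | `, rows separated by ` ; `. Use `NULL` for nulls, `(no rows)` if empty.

credit | 123.67 ; debit | 326.5 ; fee | 187.67 ; refund | 262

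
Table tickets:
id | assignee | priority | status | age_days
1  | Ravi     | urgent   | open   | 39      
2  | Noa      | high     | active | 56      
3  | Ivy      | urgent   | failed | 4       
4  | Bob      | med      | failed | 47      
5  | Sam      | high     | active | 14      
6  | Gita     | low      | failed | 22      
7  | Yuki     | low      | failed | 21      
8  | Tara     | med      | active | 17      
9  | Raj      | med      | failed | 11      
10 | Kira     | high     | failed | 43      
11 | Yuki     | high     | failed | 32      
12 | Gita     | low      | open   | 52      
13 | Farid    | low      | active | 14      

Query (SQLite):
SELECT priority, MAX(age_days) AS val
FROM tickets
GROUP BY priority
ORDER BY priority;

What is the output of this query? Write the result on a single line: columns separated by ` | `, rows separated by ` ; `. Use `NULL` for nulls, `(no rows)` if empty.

Partition tickets by priority; compute MAX(age_days) within each group.
  high: ids {2, 5, 10, 11} → MAX(age_days)=56
  low: ids {6, 7, 12, 13} → MAX(age_days)=52
  med: ids {4, 8, 9} → MAX(age_days)=47
  urgent: ids {1, 3} → MAX(age_days)=39

high | 56 ; low | 52 ; med | 47 ; urgent | 39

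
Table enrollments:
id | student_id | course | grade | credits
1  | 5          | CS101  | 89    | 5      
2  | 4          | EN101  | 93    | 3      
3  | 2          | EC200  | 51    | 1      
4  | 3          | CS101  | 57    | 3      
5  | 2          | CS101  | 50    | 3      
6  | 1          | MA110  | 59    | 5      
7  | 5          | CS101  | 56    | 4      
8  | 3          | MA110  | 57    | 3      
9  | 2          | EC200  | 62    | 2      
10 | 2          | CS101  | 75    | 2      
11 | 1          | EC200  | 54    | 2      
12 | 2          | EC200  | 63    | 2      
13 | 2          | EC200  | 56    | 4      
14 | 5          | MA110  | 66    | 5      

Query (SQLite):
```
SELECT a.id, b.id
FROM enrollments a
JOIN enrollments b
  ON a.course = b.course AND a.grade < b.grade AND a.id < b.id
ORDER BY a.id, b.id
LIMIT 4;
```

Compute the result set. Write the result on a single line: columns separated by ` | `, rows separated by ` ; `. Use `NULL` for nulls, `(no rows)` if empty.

3 | 9 ; 3 | 11 ; 3 | 12 ; 3 | 13

Pairs (a,b) with same course, a.grade < b.grade, a.id < b.id.
course groups: CS101:{1,4,5,7,10} EC200:{3,9,11,12,13} EN101:{2} MA110:{6,8,14}
Ordered by (a.id, b.id); first 4.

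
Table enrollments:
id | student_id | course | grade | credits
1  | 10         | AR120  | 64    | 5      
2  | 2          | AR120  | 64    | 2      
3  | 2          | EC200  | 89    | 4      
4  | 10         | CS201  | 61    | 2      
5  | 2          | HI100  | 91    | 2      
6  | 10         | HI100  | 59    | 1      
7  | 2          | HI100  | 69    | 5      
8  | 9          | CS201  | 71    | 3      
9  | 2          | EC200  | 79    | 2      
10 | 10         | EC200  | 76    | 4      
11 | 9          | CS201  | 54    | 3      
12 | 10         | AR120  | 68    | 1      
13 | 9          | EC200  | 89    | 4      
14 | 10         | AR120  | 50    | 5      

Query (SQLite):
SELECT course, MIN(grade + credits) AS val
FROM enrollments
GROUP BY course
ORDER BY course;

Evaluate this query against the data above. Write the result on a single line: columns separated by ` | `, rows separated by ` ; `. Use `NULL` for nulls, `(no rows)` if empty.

For each row compute grade + credits.
Group by course; take MIN of the expression per group.
  AR120: ids {1, 2, 12, 14} → MIN(grade + credits)=55
  CS201: ids {4, 8, 11} → MIN(grade + credits)=57
  EC200: ids {3, 9, 10, 13} → MIN(grade + credits)=80
  HI100: ids {5, 6, 7} → MIN(grade + credits)=60

AR120 | 55 ; CS201 | 57 ; EC200 | 80 ; HI100 | 60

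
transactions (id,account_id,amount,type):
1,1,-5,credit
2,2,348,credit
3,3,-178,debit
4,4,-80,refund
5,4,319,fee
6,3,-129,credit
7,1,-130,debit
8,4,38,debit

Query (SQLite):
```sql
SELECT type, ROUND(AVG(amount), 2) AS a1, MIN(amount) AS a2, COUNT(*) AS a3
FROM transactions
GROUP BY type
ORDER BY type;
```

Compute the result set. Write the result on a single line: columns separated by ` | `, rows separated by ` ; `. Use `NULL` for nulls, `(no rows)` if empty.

credit | 71.33 | -129 | 3 ; debit | -90 | -178 | 3 ; fee | 319 | 319 | 1 ; refund | -80 | -80 | 1

Group transactions by type.
Per group compute: ROUND(AVG(amount), 2), MIN(amount), COUNT(*).
  credit: ids {1, 2, 6} → ROUND(AVG(amount), 2)=71.33, MIN(amount)=-129, COUNT(*)=3
  debit: ids {3, 7, 8} → ROUND(AVG(amount), 2)=-90, MIN(amount)=-178, COUNT(*)=3
  fee: ids {5} → ROUND(AVG(amount), 2)=319, MIN(amount)=319, COUNT(*)=1
  refund: ids {4} → ROUND(AVG(amount), 2)=-80, MIN(amount)=-80, COUNT(*)=1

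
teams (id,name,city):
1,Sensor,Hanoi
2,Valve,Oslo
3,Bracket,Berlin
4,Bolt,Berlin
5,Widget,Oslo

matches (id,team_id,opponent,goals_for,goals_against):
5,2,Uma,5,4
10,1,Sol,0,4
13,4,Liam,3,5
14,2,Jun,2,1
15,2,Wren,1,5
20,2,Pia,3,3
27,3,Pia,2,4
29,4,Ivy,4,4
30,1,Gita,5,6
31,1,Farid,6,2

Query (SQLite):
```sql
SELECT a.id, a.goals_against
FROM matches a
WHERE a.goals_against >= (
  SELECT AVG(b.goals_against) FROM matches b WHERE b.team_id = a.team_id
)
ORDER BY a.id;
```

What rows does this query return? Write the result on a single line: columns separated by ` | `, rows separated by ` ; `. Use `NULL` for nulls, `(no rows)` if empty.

5 | 4 ; 10 | 4 ; 13 | 5 ; 15 | 5 ; 27 | 4 ; 30 | 6

For each matches row a, compute AVG(goals_against) over rows sharing a.team_id.
Keep row a if a.goals_against >= that per-group AVG.
  team_id=1: AVG(goals_against) = 4.0
  team_id=2: AVG(goals_against) = 3.25
  team_id=3: AVG(goals_against) = 4.0
  team_id=4: AVG(goals_against) = 4.5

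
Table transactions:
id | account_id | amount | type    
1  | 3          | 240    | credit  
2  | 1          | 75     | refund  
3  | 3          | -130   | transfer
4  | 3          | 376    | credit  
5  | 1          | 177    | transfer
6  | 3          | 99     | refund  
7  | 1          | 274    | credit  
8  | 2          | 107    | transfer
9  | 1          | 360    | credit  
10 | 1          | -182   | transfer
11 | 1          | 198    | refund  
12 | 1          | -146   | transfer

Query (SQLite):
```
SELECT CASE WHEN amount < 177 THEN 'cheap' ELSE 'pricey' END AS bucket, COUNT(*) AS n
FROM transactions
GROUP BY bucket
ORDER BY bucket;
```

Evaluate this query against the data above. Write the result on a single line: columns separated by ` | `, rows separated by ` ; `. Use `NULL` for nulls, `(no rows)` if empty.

cheap | 6 ; pricey | 6

Bucket rows by amount < 177 → 'cheap' else 'pricey'; count each bucket.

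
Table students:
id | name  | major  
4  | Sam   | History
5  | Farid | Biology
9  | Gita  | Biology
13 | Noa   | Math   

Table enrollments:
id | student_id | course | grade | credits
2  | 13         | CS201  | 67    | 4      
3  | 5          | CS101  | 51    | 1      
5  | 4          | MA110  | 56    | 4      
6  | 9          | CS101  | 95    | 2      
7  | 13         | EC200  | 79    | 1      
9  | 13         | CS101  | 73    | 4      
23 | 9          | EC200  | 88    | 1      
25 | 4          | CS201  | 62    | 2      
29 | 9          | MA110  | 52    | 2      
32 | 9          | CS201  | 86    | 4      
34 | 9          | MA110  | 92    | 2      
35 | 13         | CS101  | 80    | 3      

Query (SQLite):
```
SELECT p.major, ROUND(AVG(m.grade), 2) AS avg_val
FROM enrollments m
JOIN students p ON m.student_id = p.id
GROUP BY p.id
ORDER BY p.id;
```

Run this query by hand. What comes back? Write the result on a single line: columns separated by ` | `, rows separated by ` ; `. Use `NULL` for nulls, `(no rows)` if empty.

History | 59 ; Biology | 51 ; Biology | 82.6 ; Math | 74.75

Join each enrollments row to its students via student_id.
Group joined rows by students.id; compute ROUND(AVG(m.grade), 2) per group.
  4: ids {5, 25} → ROUND(AVG(m.grade), 2)=59
  5: ids {3} → ROUND(AVG(m.grade), 2)=51
  9: ids {6, 23, 29, 32, 34} → ROUND(AVG(m.grade), 2)=82.6
  13: ids {2, 7, 9, 35} → ROUND(AVG(m.grade), 2)=74.75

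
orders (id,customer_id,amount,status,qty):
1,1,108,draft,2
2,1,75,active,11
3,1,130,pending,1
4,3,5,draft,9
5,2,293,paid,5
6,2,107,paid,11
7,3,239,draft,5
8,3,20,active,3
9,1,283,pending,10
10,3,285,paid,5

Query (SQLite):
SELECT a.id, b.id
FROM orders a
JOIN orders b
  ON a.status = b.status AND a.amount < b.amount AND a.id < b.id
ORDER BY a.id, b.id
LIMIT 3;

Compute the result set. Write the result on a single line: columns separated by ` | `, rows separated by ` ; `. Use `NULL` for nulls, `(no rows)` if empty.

1 | 7 ; 3 | 9 ; 4 | 7

Pairs (a,b) with same status, a.amount < b.amount, a.id < b.id.
status groups: active:{2,8} draft:{1,4,7} paid:{5,6,10} pending:{3,9}
Ordered by (a.id, b.id); first 3.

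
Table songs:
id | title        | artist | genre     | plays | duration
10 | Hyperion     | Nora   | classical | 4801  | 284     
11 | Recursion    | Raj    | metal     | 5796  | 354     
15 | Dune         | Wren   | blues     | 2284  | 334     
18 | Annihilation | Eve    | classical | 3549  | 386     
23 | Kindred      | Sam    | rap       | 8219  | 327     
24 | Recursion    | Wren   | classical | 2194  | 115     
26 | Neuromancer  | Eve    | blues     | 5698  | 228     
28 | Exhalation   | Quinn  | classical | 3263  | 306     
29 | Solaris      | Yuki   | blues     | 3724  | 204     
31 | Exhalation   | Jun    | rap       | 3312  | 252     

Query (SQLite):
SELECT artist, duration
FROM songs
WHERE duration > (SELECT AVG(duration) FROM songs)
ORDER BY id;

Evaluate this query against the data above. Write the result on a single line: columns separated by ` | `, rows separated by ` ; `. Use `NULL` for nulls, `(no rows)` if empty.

Nora | 284 ; Raj | 354 ; Wren | 334 ; Eve | 386 ; Sam | 327 ; Quinn | 306

Scalar subquery: AVG(duration) over all songs rows = 279.0.
Keep rows where duration > that value.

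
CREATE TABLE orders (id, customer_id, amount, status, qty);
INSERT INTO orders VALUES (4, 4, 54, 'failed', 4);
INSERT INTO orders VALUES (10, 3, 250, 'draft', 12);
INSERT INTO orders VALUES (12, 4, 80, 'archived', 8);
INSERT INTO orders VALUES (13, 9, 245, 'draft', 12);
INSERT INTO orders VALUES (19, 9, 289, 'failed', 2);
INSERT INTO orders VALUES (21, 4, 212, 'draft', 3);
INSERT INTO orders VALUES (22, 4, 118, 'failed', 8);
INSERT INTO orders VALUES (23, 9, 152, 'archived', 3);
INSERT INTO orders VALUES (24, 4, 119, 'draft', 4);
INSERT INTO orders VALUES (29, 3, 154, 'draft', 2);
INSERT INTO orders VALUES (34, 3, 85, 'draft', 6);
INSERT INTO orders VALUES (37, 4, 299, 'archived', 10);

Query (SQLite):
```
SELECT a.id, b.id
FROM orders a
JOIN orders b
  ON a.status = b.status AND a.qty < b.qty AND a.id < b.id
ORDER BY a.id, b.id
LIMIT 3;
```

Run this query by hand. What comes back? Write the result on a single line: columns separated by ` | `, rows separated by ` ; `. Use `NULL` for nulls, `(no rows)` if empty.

Pairs (a,b) with same status, a.qty < b.qty, a.id < b.id.
status groups: archived:{12,23,37} draft:{10,13,21,24,29,34} failed:{4,19,22}
Ordered by (a.id, b.id); first 3.

4 | 22 ; 12 | 37 ; 19 | 22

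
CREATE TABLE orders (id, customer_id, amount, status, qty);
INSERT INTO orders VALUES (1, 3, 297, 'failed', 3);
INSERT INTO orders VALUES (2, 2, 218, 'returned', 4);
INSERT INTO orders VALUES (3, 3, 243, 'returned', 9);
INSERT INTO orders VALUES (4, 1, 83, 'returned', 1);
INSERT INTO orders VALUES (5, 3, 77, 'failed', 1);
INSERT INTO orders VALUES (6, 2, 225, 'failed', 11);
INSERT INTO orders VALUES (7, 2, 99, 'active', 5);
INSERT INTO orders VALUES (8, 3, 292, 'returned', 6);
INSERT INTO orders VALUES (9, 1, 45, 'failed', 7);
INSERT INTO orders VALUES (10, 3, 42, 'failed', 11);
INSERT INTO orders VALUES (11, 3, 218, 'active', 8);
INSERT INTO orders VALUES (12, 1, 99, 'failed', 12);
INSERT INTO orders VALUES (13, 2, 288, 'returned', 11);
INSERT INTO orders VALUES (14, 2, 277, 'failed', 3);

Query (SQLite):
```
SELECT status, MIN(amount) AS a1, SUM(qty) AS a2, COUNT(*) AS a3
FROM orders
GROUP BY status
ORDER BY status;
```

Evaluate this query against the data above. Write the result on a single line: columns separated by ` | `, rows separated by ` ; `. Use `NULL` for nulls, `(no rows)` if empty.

active | 99 | 13 | 2 ; failed | 42 | 48 | 7 ; returned | 83 | 31 | 5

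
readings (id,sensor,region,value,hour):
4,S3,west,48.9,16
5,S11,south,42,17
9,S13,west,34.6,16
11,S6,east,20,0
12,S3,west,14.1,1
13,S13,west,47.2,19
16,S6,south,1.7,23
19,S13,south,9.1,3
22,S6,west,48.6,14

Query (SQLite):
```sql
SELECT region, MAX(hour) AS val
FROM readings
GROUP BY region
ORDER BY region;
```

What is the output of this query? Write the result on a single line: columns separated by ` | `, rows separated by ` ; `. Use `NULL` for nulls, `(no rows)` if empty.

east | 0 ; south | 23 ; west | 19

Partition readings by region; compute MAX(hour) within each group.
  east: ids {11} → MAX(hour)=0
  south: ids {5, 16, 19} → MAX(hour)=23
  west: ids {4, 9, 12, 13, 22} → MAX(hour)=19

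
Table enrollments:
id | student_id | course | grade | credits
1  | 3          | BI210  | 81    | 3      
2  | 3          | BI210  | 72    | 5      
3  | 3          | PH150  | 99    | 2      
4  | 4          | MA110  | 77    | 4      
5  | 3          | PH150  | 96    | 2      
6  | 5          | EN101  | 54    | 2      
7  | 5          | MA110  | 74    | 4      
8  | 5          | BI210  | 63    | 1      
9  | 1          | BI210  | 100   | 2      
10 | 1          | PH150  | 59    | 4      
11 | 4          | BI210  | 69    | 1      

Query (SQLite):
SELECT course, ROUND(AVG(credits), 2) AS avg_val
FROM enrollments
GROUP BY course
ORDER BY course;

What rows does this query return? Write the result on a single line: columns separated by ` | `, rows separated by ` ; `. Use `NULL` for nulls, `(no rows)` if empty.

Partition enrollments by course; compute ROUND(AVG(credits), 2) within each group.
  BI210: ids {1, 2, 8, 9, 11} → ROUND(AVG(credits), 2)=2.4
  EN101: ids {6} → ROUND(AVG(credits), 2)=2
  MA110: ids {4, 7} → ROUND(AVG(credits), 2)=4
  PH150: ids {3, 5, 10} → ROUND(AVG(credits), 2)=2.67

BI210 | 2.4 ; EN101 | 2 ; MA110 | 4 ; PH150 | 2.67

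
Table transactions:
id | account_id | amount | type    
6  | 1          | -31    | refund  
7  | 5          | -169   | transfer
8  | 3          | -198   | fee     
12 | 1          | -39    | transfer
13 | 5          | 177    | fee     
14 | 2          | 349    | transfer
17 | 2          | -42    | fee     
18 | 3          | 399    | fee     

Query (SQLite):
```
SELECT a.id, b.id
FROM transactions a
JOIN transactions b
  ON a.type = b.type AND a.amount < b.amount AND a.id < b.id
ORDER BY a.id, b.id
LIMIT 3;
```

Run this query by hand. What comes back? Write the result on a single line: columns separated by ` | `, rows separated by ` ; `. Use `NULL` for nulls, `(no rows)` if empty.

7 | 12 ; 7 | 14 ; 8 | 13

Pairs (a,b) with same type, a.amount < b.amount, a.id < b.id.
type groups: fee:{8,13,17,18} refund:{6} transfer:{7,12,14}
Ordered by (a.id, b.id); first 3.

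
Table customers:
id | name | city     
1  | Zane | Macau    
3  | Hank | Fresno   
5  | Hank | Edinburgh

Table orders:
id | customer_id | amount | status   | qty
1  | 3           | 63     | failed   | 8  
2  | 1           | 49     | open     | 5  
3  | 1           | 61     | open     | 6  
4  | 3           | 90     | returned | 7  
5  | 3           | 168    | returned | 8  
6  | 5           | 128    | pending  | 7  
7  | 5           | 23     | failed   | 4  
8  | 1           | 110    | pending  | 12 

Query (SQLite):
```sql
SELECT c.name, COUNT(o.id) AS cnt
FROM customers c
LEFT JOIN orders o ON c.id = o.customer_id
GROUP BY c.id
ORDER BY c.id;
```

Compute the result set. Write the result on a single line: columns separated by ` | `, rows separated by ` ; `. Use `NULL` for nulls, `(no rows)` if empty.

Zane | 3 ; Hank | 3 ; Hank | 2

LEFT JOIN keeps every customers row; unmatched ones get NULL for orders columns.
Group by customers.id and compute COUNT(o.id). COUNT(col) of an all-NULL group is 0.
  1: ids {2, 3, 8} → COUNT(o.id)=3
  3: ids {1, 4, 5} → COUNT(o.id)=3
  5: ids {6, 7} → COUNT(o.id)=2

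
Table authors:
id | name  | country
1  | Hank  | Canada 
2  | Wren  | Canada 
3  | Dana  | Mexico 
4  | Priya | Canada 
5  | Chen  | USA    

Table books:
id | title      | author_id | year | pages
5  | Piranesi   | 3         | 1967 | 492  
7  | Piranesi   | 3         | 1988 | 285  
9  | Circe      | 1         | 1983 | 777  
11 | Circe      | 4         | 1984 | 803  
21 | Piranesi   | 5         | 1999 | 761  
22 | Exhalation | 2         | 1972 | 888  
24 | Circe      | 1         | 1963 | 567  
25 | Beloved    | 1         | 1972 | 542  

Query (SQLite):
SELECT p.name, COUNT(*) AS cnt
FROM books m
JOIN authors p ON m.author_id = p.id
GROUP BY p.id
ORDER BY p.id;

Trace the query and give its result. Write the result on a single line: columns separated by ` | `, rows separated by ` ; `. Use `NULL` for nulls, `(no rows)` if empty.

Join each books row to its authors via author_id.
Group joined rows by authors.id; compute COUNT(*) per group.
  1: ids {9, 24, 25} → COUNT(*)=3
  2: ids {22} → COUNT(*)=1
  3: ids {5, 7} → COUNT(*)=2
  4: ids {11} → COUNT(*)=1
  5: ids {21} → COUNT(*)=1

Hank | 3 ; Wren | 1 ; Dana | 2 ; Priya | 1 ; Chen | 1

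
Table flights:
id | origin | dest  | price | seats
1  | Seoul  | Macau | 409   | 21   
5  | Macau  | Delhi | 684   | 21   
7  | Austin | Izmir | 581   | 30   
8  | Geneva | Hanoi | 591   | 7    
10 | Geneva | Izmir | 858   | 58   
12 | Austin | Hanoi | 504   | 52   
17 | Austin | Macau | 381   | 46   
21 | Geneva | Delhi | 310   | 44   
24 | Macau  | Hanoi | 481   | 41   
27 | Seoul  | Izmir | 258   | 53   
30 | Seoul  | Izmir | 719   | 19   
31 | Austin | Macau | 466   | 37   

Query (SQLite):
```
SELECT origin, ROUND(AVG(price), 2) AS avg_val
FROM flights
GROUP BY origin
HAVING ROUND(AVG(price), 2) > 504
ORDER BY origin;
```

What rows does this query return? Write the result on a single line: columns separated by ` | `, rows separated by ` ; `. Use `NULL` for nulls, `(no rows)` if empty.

Partition flights by origin; compute ROUND(AVG(price), 2) within each group.
HAVING: keep groups where ROUND(AVG(price), 2) > 504.
  Austin: ids {7, 12, 17, 31} → ROUND(AVG(price), 2)=483
  Geneva: ids {8, 10, 21} → ROUND(AVG(price), 2)=586.33
  Macau: ids {5, 24} → ROUND(AVG(price), 2)=582.5
  Seoul: ids {1, 27, 30} → ROUND(AVG(price), 2)=462

Geneva | 586.33 ; Macau | 582.5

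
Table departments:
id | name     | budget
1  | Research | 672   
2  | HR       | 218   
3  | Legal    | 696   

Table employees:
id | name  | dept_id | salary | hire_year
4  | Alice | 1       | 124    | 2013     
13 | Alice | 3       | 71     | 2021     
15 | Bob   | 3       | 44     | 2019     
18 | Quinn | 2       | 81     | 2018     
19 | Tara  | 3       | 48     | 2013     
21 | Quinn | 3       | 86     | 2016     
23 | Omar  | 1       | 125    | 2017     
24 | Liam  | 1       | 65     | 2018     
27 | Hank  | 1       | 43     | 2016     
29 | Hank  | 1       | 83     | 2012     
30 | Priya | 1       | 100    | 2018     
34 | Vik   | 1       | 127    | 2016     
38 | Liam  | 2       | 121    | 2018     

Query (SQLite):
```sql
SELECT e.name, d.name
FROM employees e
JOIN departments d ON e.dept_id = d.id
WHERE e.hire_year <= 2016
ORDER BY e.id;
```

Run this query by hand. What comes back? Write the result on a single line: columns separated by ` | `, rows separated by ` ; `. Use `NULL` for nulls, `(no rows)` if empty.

Each employees row matches the departments row where dept_id = departments.id.
Then keep rows with e.hire_year <= 2016.

Alice | Research ; Tara | Legal ; Quinn | Legal ; Hank | Research ; Hank | Research ; Vik | Research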